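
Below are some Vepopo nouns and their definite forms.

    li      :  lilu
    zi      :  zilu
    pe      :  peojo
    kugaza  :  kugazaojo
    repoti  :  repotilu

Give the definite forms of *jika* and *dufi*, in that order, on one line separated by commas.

jikaojo, dufilu

Looking at the last vowel of each stem: -lu when the last vowel of the stem is a high vowel (*li*, *zi*, *repoti*); -ojo when the last vowel of the stem is a non-high vowel (*pe*, *kugaza*).
*jika* — last vowel /a/ (a non-high vowel) → -ojo → *jikaojo*.
The last vowel of *dufi* is /i/, which is a high vowel, so the suffix is -lu, giving *dufilu*.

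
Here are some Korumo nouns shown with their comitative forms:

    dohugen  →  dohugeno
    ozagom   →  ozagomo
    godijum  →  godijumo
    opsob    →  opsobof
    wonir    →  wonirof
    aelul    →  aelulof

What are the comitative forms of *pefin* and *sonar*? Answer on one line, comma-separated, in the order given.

pefino, sonarof

The suffix is conditioned by the final consonant: -o when the stem ends in a nasal (*dohugen*, *ozagom*, *godijum*); -of when the stem ends in a non-nasal consonant (*opsob*, *wonir*, *aelul*).
Since the final consonant of *pefin* is /n/ (a nasal), it takes -o, giving *pefino*.
*sonar* — final consonant /r/ (non-nasal) → -of → *sonarof*.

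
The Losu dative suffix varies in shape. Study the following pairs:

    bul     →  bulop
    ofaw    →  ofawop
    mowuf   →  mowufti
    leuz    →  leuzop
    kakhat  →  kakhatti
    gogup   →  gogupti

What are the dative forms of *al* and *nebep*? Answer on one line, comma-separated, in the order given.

alop, nebepti

Looking at the final consonant of each stem: -ti when the stem ends in a voiceless consonant (*mowuf*, *kakhat*, *gogup*); -op when the stem ends in a voiced consonant (*bul*, *ofaw*, *leuz*).
*al*: final consonant = /l/, voiced → -op → *alop*.
*nebep*: final consonant = /p/, voiceless → -ti → *nebepti*.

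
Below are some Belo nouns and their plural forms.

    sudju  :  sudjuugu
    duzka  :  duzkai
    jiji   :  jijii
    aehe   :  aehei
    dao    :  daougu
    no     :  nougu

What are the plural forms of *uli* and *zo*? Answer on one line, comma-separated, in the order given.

Looking at the last vowel of each stem: -ugu when the last vowel of the stem is a rounded vowel (*sudju*, *dao*, *no*); -i when the last vowel of the stem is an unrounded vowel (*duzka*, *jiji*, *aehe*).
*uli*: last vowel = /i/, an unrounded vowel → -i → *ulii*.
*zo* — last vowel /o/ (a rounded vowel) → -ugu → *zougu*.

ulii, zougu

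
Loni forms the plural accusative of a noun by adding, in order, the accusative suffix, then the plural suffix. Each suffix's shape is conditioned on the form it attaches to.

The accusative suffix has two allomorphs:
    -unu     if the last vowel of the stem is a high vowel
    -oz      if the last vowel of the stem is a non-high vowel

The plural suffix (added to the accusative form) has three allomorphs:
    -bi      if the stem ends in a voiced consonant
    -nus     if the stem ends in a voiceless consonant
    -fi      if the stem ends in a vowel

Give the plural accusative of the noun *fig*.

The last vowel of *fig* is /i/, which is a high vowel, so the accusative suffix is -unu, giving *figunu*.
The accusative form *figunu* — final sound /u/ (a vowel) → -fi → *figunufi*.

figunufi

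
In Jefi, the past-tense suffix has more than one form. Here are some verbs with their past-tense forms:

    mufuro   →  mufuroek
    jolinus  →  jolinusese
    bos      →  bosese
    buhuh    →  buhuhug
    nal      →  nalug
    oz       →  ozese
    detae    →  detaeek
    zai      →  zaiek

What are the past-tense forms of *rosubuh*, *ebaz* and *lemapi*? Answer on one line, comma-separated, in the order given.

The alternation tracks the final sound of the stem — -ese when the stem ends in a sibilant (*jolinus*, *bos*, *oz*); -ug when the stem ends in a non-sibilant consonant (*buhuh*, *nal*); -ek when the stem ends in a vowel (*mufuro*, *detae*, *zai*).
*rosubuh* — final sound /h/ (a non-sibilant consonant) → -ug → *rosubuhug*.
Since the final sound of *ebaz* is /z/ (a sibilant), it takes -ese, giving *ebazese*.
*lemapi*: final sound = /i/, a vowel → -ek → *lemapiek*.

rosubuhug, ebazese, lemapiek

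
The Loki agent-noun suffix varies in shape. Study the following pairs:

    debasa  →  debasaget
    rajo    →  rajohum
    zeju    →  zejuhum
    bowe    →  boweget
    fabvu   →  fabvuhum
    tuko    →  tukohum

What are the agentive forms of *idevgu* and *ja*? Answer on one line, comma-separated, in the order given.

idevguhum, jaget

The alternation tracks the last vowel of the stem — -hum when the last vowel of the stem is a rounded vowel (*rajo*, *zeju*, *fabvu*, *tuko*); -get when the last vowel of the stem is an unrounded vowel (*debasa*, *bowe*).
*idevgu* — last vowel /u/ (a rounded vowel) → -hum → *idevguhum*.
*ja*: last vowel = /a/, an unrounded vowel → -get → *jaget*.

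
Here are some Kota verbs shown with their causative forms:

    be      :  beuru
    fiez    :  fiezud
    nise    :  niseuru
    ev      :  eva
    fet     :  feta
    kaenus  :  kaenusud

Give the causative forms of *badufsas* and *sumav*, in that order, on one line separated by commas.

The alternation tracks the final sound of the stem — -ud when the stem ends in a sibilant (*fiez*, *kaenus*); -a when the stem ends in a non-sibilant consonant (*ev*, *fet*); -uru when the stem ends in a vowel (*be*, *nise*).
Since the final sound of *badufsas* is /s/ (a sibilant), it takes -ud, giving *badufsasud*.
*sumav* — final sound /v/ (a non-sibilant consonant) → -a → *sumava*.

badufsasud, sumava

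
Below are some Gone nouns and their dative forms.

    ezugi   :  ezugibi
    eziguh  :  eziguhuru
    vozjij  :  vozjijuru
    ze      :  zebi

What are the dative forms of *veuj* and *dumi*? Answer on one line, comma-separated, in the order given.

The alternation tracks the final sound of the stem — -uru when the stem ends in a consonant (*eziguh*, *vozjij*); -bi when the stem ends in a vowel (*ezugi*, *ze*).
Since the final sound of *veuj* is /j/ (a consonant), it takes -uru, giving *veujuru*.
Since the final sound of *dumi* is /i/ (a vowel), it takes -bi, giving *dumibi*.

veujuru, dumibi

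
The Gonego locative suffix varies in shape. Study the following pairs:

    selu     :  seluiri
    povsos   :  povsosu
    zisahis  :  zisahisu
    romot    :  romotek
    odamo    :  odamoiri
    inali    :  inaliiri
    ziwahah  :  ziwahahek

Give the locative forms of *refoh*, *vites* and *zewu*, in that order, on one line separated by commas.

refohek, vitesu, zewuiri

The pattern is sibilance of the final sound: -u when the stem ends in a sibilant (*povsos*, *zisahis*); -ek when the stem ends in a non-sibilant consonant (*romot*, *ziwahah*); -iri when the stem ends in a vowel (*selu*, *odamo*, *inali*).
The final sound of *refoh* is /h/, which is a non-sibilant consonant, so the suffix is -ek, giving *refohek*.
Since the final sound of *vites* is /s/ (a sibilant), it takes -u, giving *vitesu*.
*zewu*: final sound = /u/, a vowel → -iri → *zewuiri*.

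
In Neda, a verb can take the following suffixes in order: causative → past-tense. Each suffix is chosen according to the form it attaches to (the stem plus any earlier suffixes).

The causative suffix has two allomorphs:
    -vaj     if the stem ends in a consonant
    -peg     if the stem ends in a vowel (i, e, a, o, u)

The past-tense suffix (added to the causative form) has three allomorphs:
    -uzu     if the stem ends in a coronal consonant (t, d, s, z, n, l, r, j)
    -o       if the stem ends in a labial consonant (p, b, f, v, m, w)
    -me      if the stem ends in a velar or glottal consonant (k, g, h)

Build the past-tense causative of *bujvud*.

Since the final sound of *bujvud* is /d/ (a consonant), it takes -vaj, giving *bujvudvaj*.
Since the final consonant of the causative form *bujvudvaj* is /j/ (coronal), it takes -uzu, giving *bujvudvajuzu*.

bujvudvajuzu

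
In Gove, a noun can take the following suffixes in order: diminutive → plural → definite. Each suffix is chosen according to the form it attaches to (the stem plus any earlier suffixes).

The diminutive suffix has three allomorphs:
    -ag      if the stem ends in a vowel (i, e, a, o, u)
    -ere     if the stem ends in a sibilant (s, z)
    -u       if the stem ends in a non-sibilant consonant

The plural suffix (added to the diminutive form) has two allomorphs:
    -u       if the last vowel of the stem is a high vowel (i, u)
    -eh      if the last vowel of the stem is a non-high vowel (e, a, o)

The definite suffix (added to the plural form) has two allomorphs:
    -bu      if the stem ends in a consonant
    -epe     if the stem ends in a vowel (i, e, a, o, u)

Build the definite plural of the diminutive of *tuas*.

*tuas* — final sound /s/ (a sibilant) → -ere → *tuasere*.
The last vowel of the diminutive form *tuasere* is /e/, which is a non-high vowel, so the plural suffix is -eh, giving *tuasereeh*.
Since the final sound of the plural form *tuasereeh* is /h/ (a consonant), it takes -bu, giving *tuasereehbu*.

tuasereehbu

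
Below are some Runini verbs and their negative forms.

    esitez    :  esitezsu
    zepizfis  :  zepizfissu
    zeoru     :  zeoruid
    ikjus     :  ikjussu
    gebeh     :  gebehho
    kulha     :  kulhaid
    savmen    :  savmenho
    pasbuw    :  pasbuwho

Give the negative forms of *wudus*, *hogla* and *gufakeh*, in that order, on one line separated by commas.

wudussu, hoglaid, gufakehho

The suffix is conditioned by the final sound: -su when the stem ends in a sibilant (*esitez*, *zepizfis*, *ikjus*); -ho when the stem ends in a non-sibilant consonant (*gebeh*, *savmen*, *pasbuw*); -id when the stem ends in a vowel (*zeoru*, *kulha*).
*wudus* — final sound /s/ (a sibilant) → -su → *wudussu*.
The final sound of *hogla* is /a/, which is a vowel, so the suffix is -id, giving *hoglaid*.
*gufakeh*: final sound = /h/, a non-sibilant consonant → -ho → *gufakehho*.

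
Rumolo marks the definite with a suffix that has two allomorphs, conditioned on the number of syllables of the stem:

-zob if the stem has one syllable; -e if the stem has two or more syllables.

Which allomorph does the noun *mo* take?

With one syllable, *mo* takes -zob.

-zob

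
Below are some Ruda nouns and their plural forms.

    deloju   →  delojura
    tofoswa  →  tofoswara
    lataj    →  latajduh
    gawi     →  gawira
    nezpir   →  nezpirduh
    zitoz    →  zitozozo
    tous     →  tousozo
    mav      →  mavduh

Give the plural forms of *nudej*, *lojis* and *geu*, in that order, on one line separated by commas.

The alternation tracks the final sound of the stem — -ozo when the stem ends in a sibilant (*zitoz*, *tous*); -duh when the stem ends in a non-sibilant consonant (*lataj*, *nezpir*, *mav*); -ra when the stem ends in a vowel (*deloju*, *tofoswa*, *gawi*).
*nudej* — final sound /j/ (a non-sibilant consonant) → -duh → *nudejduh*.
*lojis*: final sound = /s/, a sibilant → -ozo → *lojisozo*.
*geu*: final sound = /u/, a vowel → -ra → *geura*.

nudejduh, lojisozo, geura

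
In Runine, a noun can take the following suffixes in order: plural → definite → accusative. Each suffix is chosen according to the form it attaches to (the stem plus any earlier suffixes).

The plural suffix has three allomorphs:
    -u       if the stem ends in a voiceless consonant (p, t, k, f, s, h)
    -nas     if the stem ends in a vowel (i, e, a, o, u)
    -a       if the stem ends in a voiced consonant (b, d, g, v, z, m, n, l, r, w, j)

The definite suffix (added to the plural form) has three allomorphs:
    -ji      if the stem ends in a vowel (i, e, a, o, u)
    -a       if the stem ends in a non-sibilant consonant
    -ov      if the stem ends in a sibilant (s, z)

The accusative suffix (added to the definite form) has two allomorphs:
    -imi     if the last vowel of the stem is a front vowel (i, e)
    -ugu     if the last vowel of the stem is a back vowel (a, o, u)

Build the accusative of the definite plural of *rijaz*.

rijazajiimi

*rijaz* — final sound /z/ (a voiced consonant) → -a → *rijaza*.
The plural form *rijaza*: final sound = /a/, a vowel → -ji → *rijazaji*.
The last vowel of the definite form *rijazaji* is /i/, which is a front vowel, so the accusative suffix is -imi, giving *rijazajiimi*.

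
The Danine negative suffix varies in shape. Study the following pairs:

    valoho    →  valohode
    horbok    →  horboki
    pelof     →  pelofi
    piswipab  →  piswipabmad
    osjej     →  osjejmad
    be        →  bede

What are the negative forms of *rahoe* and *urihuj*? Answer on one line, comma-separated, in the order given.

Looking at the final sound of each stem: -i when the stem ends in a voiceless consonant (*horbok*, *pelof*); -mad when the stem ends in a voiced consonant (*piswipab*, *osjej*); -de when the stem ends in a vowel (*valoho*, *be*).
The final sound of *rahoe* is /e/, which is a vowel, so the suffix is -de, giving *rahoede*.
The final sound of *urihuj* is /j/, which is a voiced consonant, so the suffix is -mad, giving *urihujmad*.

rahoede, urihujmad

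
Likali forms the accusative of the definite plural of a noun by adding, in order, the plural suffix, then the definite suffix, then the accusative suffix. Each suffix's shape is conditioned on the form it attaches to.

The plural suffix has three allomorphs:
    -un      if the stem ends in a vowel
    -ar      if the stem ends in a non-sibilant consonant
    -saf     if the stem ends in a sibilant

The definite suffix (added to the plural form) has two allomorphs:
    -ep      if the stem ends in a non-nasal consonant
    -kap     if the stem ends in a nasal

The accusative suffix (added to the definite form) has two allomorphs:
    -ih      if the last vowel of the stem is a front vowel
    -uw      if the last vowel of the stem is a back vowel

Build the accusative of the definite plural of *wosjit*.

wosjitarepih

*wosjit*: final sound = /t/, a non-sibilant consonant → -ar → *wosjitar*.
Since the final consonant of the plural form *wosjitar* is /r/ (non-nasal), it takes -ep, giving *wosjitarep*.
The definite form *wosjitarep*: last vowel = /e/, a front vowel → -ih → *wosjitarepih*.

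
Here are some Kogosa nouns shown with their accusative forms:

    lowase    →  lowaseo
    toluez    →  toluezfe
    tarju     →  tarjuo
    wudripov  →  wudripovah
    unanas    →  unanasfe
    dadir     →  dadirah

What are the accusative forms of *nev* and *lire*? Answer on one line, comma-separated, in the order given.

The pattern is sibilance of the final sound: -fe when the stem ends in a sibilant (*toluez*, *unanas*); -ah when the stem ends in a non-sibilant consonant (*wudripov*, *dadir*); -o when the stem ends in a vowel (*lowase*, *tarju*).
*nev*: final sound = /v/, a non-sibilant consonant → -ah → *nevah*.
*lire*: final sound = /e/, a vowel → -o → *lireo*.

nevah, lireo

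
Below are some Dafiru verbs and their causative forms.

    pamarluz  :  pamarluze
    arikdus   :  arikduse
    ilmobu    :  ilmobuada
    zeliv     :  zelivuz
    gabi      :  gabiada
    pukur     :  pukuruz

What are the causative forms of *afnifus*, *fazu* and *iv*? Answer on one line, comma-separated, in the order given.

The suffix is conditioned by the final sound: -e when the stem ends in a sibilant (*pamarluz*, *arikdus*); -uz when the stem ends in a non-sibilant consonant (*zeliv*, *pukur*); -ada when the stem ends in a vowel (*ilmobu*, *gabi*).
The final sound of *afnifus* is /s/, which is a sibilant, so the suffix is -e, giving *afnifuse*.
The final sound of *fazu* is /u/, which is a vowel, so the suffix is -ada, giving *fazuada*.
*iv*: final sound = /v/, a non-sibilant consonant → -uz → *ivuz*.

afnifuse, fazuada, ivuz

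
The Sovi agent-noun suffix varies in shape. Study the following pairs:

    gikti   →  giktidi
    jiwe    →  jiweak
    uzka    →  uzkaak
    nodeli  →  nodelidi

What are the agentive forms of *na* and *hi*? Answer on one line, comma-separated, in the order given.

The pattern is height harmony: -di when the last vowel of the stem is a high vowel (*gikti*, *nodeli*); -ak when the last vowel of the stem is a non-high vowel (*jiwe*, *uzka*).
*na*: last vowel = /a/, a non-high vowel → -ak → *naak*.
Since the last vowel of *hi* is /i/ (a high vowel), it takes -di, giving *hidi*.

naak, hidi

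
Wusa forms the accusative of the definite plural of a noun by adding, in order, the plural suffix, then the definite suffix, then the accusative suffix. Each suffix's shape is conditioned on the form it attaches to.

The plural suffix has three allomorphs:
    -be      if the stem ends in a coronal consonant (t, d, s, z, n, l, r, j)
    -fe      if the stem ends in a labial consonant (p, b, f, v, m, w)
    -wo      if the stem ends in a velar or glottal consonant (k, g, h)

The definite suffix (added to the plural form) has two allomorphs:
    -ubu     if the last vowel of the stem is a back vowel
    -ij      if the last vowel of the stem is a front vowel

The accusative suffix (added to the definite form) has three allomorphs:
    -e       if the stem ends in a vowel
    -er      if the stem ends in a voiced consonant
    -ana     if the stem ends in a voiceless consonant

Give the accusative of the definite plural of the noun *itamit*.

itamitbeijer

*itamit*: final consonant = /t/, coronal → -be → *itamitbe*.
The plural form *itamitbe*: last vowel = /e/, a front vowel → -ij → *itamitbeij*.
Since the final sound of the definite form *itamitbeij* is /j/ (a voiced consonant), it takes -er, giving *itamitbeijer*.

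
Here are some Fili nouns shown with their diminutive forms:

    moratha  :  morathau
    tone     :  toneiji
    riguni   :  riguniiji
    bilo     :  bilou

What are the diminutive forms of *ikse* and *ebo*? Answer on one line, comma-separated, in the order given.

ikseiji, ebou

The suffix is conditioned by the last vowel: -iji when the last vowel of the stem is a front vowel (*tone*, *riguni*); -u when the last vowel of the stem is a back vowel (*moratha*, *bilo*).
*ikse* — last vowel /e/ (a front vowel) → -iji → *ikseiji*.
Since the last vowel of *ebo* is /o/ (a back vowel), it takes -u, giving *ebou*.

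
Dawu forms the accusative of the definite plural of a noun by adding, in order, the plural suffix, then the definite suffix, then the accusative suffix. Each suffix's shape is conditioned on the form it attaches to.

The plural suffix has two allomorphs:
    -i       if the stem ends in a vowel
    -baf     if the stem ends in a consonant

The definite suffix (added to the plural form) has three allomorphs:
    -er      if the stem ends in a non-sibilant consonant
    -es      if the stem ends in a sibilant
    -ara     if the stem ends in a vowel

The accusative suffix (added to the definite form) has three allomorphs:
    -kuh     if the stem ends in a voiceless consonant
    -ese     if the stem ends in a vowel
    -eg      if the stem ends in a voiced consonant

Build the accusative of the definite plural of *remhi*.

*remhi*: final sound = /i/, a vowel → -i → *remhii*.
The final sound of the plural form *remhii* is /i/, which is a vowel, so the definite suffix is -ara, giving *remhiiara*.
The definite form *remhiiara* — final sound /a/ (a vowel) → -ese → *remhiiaraese*.

remhiiaraese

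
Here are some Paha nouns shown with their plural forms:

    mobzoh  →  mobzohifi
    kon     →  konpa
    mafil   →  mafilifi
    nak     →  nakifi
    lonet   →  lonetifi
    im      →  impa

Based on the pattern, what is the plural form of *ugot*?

ugotifi

The pattern is nasality of the final consonant: -pa when the stem ends in a nasal (*kon*, *im*); -ifi when the stem ends in a non-nasal consonant (*mobzoh*, *mafil*, *nak*, *lonet*).
*ugot*: final consonant = /t/, non-nasal → -ifi → *ugotifi*.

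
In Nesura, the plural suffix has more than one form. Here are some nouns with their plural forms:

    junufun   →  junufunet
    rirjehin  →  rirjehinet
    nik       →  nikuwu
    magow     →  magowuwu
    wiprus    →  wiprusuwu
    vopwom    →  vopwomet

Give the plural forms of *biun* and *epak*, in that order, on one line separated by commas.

biunet, epakuwu

Looking at the final consonant of each stem: -et when the stem ends in a nasal (*junufun*, *rirjehin*, *vopwom*); -uwu when the stem ends in a non-nasal consonant (*nik*, *magow*, *wiprus*).
*biun* — final consonant /n/ (a nasal) → -et → *biunet*.
The final consonant of *epak* is /k/, which is non-nasal, so the suffix is -uwu, giving *epakuwu*.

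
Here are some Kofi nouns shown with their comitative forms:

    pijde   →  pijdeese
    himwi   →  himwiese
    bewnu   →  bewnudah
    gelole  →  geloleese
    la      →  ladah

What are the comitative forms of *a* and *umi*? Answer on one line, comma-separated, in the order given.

adah, umiese

Looking at the last vowel of each stem: -ese when the last vowel of the stem is a front vowel (*pijde*, *himwi*, *gelole*); -dah when the last vowel of the stem is a back vowel (*bewnu*, *la*).
Since the last vowel of *a* is /a/ (a back vowel), it takes -dah, giving *adah*.
*umi*: last vowel = /i/, a front vowel → -ese → *umiese*.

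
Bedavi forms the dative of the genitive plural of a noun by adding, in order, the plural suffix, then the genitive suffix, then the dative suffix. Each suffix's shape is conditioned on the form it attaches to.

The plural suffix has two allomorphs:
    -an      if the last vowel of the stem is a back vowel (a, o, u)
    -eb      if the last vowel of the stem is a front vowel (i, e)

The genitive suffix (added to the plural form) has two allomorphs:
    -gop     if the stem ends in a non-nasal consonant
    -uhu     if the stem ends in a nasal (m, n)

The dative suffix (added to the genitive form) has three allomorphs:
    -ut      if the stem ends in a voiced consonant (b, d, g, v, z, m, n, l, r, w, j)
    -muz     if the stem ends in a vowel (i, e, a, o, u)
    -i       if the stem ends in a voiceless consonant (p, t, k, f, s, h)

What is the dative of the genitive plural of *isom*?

isomanuhumuz

The last vowel of *isom* is /o/, which is a back vowel, so the plural suffix is -an, giving *isoman*.
Since the final consonant of the plural form *isoman* is /n/ (a nasal), it takes -uhu, giving *isomanuhu*.
The genitive form *isomanuhu*: final sound = /u/, a vowel → -muz → *isomanuhumuz*.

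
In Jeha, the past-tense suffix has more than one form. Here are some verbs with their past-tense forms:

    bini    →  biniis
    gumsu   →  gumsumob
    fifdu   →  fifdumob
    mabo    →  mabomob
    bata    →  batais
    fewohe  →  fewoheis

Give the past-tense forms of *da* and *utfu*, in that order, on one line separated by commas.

dais, utfumob

The alternation tracks the last vowel of the stem — -mob when the last vowel of the stem is a rounded vowel (*gumsu*, *fifdu*, *mabo*); -is when the last vowel of the stem is an unrounded vowel (*bini*, *bata*, *fewohe*).
The last vowel of *da* is /a/, which is an unrounded vowel, so the suffix is -is, giving *dais*.
Since the last vowel of *utfu* is /u/ (a rounded vowel), it takes -mob, giving *utfumob*.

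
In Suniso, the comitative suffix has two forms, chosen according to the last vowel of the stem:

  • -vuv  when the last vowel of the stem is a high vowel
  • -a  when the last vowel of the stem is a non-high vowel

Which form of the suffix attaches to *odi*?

-vuv

*odi* — last vowel /i/ (a high vowel) → -vuv.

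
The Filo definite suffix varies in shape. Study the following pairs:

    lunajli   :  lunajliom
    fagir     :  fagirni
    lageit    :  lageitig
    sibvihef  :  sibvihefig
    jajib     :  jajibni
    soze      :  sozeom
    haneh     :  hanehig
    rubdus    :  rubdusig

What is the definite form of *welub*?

The suffix is conditioned by the final sound: -ig when the stem ends in a voiceless consonant (*lageit*, *sibvihef*, *haneh*, *rubdus*); -ni when the stem ends in a voiced consonant (*fagir*, *jajib*); -om when the stem ends in a vowel (*lunajli*, *soze*).
*welub*: final sound = /b/, a voiced consonant → -ni → *welubni*.

welubni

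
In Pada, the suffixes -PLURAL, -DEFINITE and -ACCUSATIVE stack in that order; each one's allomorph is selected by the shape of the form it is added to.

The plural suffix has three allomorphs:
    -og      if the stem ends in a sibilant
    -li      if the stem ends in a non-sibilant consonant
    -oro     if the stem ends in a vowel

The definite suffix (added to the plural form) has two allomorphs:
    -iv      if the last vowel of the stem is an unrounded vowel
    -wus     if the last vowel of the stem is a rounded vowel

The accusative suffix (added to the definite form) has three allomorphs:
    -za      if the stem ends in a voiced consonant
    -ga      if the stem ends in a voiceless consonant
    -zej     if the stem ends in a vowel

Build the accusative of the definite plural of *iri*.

Since the final sound of *iri* is /i/ (a vowel), it takes -oro, giving *irioro*.
The last vowel of the plural form *irioro* is /o/, which is a rounded vowel, so the definite suffix is -wus, giving *iriorowus*.
The definite form *iriorowus*: final sound = /s/, a voiceless consonant → -ga → *iriorowusga*.

iriorowusga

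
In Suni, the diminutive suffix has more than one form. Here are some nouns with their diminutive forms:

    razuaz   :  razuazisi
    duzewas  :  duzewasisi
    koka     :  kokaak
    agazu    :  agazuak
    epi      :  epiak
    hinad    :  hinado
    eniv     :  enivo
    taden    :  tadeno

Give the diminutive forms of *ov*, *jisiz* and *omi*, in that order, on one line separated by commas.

ovo, jisizisi, omiak

The pattern is sibilance of the final sound: -isi when the stem ends in a sibilant (*razuaz*, *duzewas*); -o when the stem ends in a non-sibilant consonant (*hinad*, *eniv*, *taden*); -ak when the stem ends in a vowel (*koka*, *agazu*, *epi*).
The final sound of *ov* is /v/, which is a non-sibilant consonant, so the suffix is -o, giving *ovo*.
*jisiz* — final sound /z/ (a sibilant) → -isi → *jisizisi*.
*omi*: final sound = /i/, a vowel → -ak → *omiak*.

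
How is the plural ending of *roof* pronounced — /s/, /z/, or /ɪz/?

/s/

The stem *roof* ends in a voiceless non-sibilant consonant.
The plural suffix surfaces as /ɪz/ after sibilants, /s/ after other voiceless consonants, and /z/ after other voiced sounds.
So the plural -s on *roof* is pronounced /s/.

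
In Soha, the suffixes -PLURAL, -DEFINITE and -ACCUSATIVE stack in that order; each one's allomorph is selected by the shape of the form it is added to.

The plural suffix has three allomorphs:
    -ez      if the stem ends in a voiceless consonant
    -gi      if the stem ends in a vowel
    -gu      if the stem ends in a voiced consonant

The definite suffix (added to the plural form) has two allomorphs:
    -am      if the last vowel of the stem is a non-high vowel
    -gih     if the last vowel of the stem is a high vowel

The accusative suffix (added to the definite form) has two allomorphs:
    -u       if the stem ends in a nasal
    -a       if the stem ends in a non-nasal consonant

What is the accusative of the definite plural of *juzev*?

Since the final sound of *juzev* is /v/ (a voiced consonant), it takes -gu, giving *juzevgu*.
The plural form *juzevgu*: last vowel = /u/, a high vowel → -gih → *juzevgugih*.
The final consonant of the definite form *juzevgugih* is /h/, which is non-nasal, so the accusative suffix is -a, giving *juzevgugiha*.

juzevgugiha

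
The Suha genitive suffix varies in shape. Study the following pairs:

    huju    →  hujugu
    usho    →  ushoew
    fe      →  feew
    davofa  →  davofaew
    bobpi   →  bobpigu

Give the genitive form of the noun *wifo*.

Looking at the last vowel of each stem: -gu when the last vowel of the stem is a high vowel (*huju*, *bobpi*); -ew when the last vowel of the stem is a non-high vowel (*usho*, *fe*, *davofa*).
*wifo*: last vowel = /o/, a non-high vowel → -ew → *wifoew*.

wifoew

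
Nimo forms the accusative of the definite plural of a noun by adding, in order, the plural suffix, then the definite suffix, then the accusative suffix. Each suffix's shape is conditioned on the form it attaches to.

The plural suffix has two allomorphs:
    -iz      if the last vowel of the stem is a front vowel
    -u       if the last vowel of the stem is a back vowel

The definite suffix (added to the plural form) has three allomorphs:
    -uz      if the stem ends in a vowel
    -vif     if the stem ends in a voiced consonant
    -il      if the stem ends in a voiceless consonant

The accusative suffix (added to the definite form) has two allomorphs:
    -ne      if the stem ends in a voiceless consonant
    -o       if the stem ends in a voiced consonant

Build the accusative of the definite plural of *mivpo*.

The last vowel of *mivpo* is /o/, which is a back vowel, so the plural suffix is -u, giving *mivpou*.
Since the final sound of the plural form *mivpou* is /u/ (a vowel), it takes -uz, giving *mivpouuz*.
Since the final consonant of the definite form *mivpouuz* is /z/ (voiced), it takes -o, giving *mivpouuzo*.

mivpouuzo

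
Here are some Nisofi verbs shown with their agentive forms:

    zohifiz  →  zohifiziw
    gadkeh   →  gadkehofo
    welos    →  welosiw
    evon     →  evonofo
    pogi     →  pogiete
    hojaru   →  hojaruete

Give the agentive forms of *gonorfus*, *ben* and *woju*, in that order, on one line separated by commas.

The suffix is conditioned by the final sound: -iw when the stem ends in a sibilant (*zohifiz*, *welos*); -ofo when the stem ends in a non-sibilant consonant (*gadkeh*, *evon*); -ete when the stem ends in a vowel (*pogi*, *hojaru*).
The final sound of *gonorfus* is /s/, which is a sibilant, so the suffix is -iw, giving *gonorfusiw*.
The final sound of *ben* is /n/, which is a non-sibilant consonant, so the suffix is -ofo, giving *benofo*.
*woju* — final sound /u/ (a vowel) → -ete → *wojuete*.

gonorfusiw, benofo, wojuete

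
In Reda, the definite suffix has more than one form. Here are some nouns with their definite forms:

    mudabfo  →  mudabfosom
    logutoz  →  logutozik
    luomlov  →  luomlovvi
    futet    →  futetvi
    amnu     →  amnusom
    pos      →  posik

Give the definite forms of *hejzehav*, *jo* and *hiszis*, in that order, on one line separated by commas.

hejzehavvi, josom, hiszisik

The alternation tracks the final sound of the stem — -ik when the stem ends in a sibilant (*logutoz*, *pos*); -vi when the stem ends in a non-sibilant consonant (*luomlov*, *futet*); -som when the stem ends in a vowel (*mudabfo*, *amnu*).
Since the final sound of *hejzehav* is /v/ (a non-sibilant consonant), it takes -vi, giving *hejzehavvi*.
*jo*: final sound = /o/, a vowel → -som → *josom*.
*hiszis*: final sound = /s/, a sibilant → -ik → *hiszisik*.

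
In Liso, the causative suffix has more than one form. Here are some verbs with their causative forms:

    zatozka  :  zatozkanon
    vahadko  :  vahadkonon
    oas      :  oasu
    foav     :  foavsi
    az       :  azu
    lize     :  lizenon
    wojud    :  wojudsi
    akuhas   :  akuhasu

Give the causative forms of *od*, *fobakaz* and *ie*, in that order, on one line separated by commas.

odsi, fobakazu, ienon

Looking at the final sound of each stem: -u when the stem ends in a sibilant (*oas*, *az*, *akuhas*); -si when the stem ends in a non-sibilant consonant (*foav*, *wojud*); -non when the stem ends in a vowel (*zatozka*, *vahadko*, *lize*).
*od* — final sound /d/ (a non-sibilant consonant) → -si → *odsi*.
*fobakaz*: final sound = /z/, a sibilant → -u → *fobakazu*.
Since the final sound of *ie* is /e/ (a vowel), it takes -non, giving *ienon*.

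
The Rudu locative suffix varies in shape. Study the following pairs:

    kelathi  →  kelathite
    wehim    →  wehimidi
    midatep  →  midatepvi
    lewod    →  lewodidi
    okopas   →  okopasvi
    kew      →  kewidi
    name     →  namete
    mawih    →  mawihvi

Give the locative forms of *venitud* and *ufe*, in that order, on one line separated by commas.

The suffix is conditioned by the final sound: -vi when the stem ends in a voiceless consonant (*midatep*, *okopas*, *mawih*); -idi when the stem ends in a voiced consonant (*wehim*, *lewod*, *kew*); -te when the stem ends in a vowel (*kelathi*, *name*).
*venitud* — final sound /d/ (a voiced consonant) → -idi → *venitudidi*.
*ufe*: final sound = /e/, a vowel → -te → *ufete*.

venitudidi, ufete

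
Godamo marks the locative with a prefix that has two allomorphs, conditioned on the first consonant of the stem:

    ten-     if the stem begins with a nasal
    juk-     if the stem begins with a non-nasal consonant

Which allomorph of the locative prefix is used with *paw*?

juk-

Since the first consonant of *paw* is /p/ (non-nasal), it takes juk-.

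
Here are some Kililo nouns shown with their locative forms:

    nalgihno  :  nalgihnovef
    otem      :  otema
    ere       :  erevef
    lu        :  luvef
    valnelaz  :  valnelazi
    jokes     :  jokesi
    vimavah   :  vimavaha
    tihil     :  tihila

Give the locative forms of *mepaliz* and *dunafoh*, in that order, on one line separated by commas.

mepalizi, dunafoha

The suffix is conditioned by the final sound: -i when the stem ends in a sibilant (*valnelaz*, *jokes*); -a when the stem ends in a non-sibilant consonant (*otem*, *vimavah*, *tihil*); -vef when the stem ends in a vowel (*nalgihno*, *ere*, *lu*).
*mepaliz* — final sound /z/ (a sibilant) → -i → *mepalizi*.
*dunafoh*: final sound = /h/, a non-sibilant consonant → -a → *dunafoha*.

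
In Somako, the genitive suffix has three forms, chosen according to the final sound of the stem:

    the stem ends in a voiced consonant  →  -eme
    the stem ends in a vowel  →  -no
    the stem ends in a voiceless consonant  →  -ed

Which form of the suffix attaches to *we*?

Since the final sound of *we* is /e/ (a vowel), it takes -no.

-no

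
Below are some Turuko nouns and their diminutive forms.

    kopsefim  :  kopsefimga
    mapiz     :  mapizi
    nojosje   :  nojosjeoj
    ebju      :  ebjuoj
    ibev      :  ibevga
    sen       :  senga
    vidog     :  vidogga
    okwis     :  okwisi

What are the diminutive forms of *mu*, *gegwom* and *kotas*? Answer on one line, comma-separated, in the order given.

muoj, gegwomga, kotasi

The suffix is conditioned by the final sound: -i when the stem ends in a sibilant (*mapiz*, *okwis*); -ga when the stem ends in a non-sibilant consonant (*kopsefim*, *ibev*, *sen*, *vidog*); -oj when the stem ends in a vowel (*nojosje*, *ebju*).
Since the final sound of *mu* is /u/ (a vowel), it takes -oj, giving *muoj*.
The final sound of *gegwom* is /m/, which is a non-sibilant consonant, so the suffix is -ga, giving *gegwomga*.
*kotas*: final sound = /s/, a sibilant → -i → *kotasi*.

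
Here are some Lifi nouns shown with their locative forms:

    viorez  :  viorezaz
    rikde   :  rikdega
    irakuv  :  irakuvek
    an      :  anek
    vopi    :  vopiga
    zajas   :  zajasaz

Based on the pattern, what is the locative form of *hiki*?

hikiga

The suffix is conditioned by the final sound: -az when the stem ends in a sibilant (*viorez*, *zajas*); -ek when the stem ends in a non-sibilant consonant (*irakuv*, *an*); -ga when the stem ends in a vowel (*rikde*, *vopi*).
*hiki* — final sound /i/ (a vowel) → -ga → *hikiga*.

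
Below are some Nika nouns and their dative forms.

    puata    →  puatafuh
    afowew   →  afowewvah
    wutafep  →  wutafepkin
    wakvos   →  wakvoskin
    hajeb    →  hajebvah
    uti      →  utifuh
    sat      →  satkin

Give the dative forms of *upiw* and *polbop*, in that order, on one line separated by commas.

The suffix is conditioned by the final sound: -kin when the stem ends in a voiceless consonant (*wutafep*, *wakvos*, *sat*); -vah when the stem ends in a voiced consonant (*afowew*, *hajeb*); -fuh when the stem ends in a vowel (*puata*, *uti*).
*upiw* — final sound /w/ (a voiced consonant) → -vah → *upiwvah*.
Since the final sound of *polbop* is /p/ (a voiceless consonant), it takes -kin, giving *polbopkin*.

upiwvah, polbopkin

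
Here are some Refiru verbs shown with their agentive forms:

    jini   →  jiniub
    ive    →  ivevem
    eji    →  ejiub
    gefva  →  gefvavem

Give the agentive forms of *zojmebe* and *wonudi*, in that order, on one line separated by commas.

The alternation tracks the last vowel of the stem — -ub when the last vowel of the stem is a high vowel (*jini*, *eji*); -vem when the last vowel of the stem is a non-high vowel (*ive*, *gefva*).
*zojmebe*: last vowel = /e/, a non-high vowel → -vem → *zojmebevem*.
The last vowel of *wonudi* is /i/, which is a high vowel, so the suffix is -ub, giving *wonudiub*.

zojmebevem, wonudiub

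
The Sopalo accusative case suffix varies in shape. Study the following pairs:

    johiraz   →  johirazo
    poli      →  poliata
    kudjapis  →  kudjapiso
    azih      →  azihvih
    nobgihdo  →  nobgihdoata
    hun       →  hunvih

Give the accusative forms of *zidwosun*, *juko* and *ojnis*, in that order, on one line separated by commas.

Looking at the final sound of each stem: -o when the stem ends in a sibilant (*johiraz*, *kudjapis*); -vih when the stem ends in a non-sibilant consonant (*azih*, *hun*); -ata when the stem ends in a vowel (*poli*, *nobgihdo*).
*zidwosun*: final sound = /n/, a non-sibilant consonant → -vih → *zidwosunvih*.
*juko*: final sound = /o/, a vowel → -ata → *jukoata*.
*ojnis* — final sound /s/ (a sibilant) → -o → *ojniso*.

zidwosunvih, jukoata, ojniso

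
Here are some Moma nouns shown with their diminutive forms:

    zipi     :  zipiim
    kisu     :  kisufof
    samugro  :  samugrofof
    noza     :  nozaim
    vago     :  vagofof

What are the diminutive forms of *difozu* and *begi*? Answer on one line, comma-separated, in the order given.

The pattern is rounding harmony: -fof when the last vowel of the stem is a rounded vowel (*kisu*, *samugro*, *vago*); -im when the last vowel of the stem is an unrounded vowel (*zipi*, *noza*).
Since the last vowel of *difozu* is /u/ (a rounded vowel), it takes -fof, giving *difozufof*.
*begi* — last vowel /i/ (an unrounded vowel) → -im → *begiim*.

difozufof, begiim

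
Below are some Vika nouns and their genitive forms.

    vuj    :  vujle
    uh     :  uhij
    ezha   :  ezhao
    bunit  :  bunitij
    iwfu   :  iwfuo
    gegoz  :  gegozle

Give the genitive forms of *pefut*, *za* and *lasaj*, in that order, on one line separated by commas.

pefutij, zao, lasajle

The suffix is conditioned by the final sound: -ij when the stem ends in a voiceless consonant (*uh*, *bunit*); -le when the stem ends in a voiced consonant (*vuj*, *gegoz*); -o when the stem ends in a vowel (*ezha*, *iwfu*).
The final sound of *pefut* is /t/, which is a voiceless consonant, so the suffix is -ij, giving *pefutij*.
*za* — final sound /a/ (a vowel) → -o → *zao*.
Since the final sound of *lasaj* is /j/ (a voiced consonant), it takes -le, giving *lasajle*.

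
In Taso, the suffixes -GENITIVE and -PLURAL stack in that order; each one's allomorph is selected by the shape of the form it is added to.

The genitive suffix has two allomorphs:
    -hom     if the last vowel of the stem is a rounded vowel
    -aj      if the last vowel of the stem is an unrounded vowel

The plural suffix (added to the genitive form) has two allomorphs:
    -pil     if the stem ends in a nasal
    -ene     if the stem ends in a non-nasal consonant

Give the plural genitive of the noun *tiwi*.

*tiwi* — last vowel /i/ (an unrounded vowel) → -aj → *tiwiaj*.
The final consonant of the genitive form *tiwiaj* is /j/, which is non-nasal, so the plural suffix is -ene, giving *tiwiajene*.

tiwiajene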